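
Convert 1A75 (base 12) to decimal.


Positional values (base 12):
  5 × 12^0 = 5 × 1 = 5
  7 × 12^1 = 7 × 12 = 84
  A × 12^2 = 10 × 144 = 1440
  1 × 12^3 = 1 × 1728 = 1728
Sum = 5 + 84 + 1440 + 1728
= 3257


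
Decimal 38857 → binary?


Divide by 2 repeatedly:
38857 ÷ 2 = 19428 remainder 1
19428 ÷ 2 = 9714 remainder 0
9714 ÷ 2 = 4857 remainder 0
4857 ÷ 2 = 2428 remainder 1
2428 ÷ 2 = 1214 remainder 0
1214 ÷ 2 = 607 remainder 0
607 ÷ 2 = 303 remainder 1
303 ÷ 2 = 151 remainder 1
151 ÷ 2 = 75 remainder 1
75 ÷ 2 = 37 remainder 1
37 ÷ 2 = 18 remainder 1
18 ÷ 2 = 9 remainder 0
9 ÷ 2 = 4 remainder 1
4 ÷ 2 = 2 remainder 0
2 ÷ 2 = 1 remainder 0
1 ÷ 2 = 0 remainder 1
Reading remainders bottom-up:
= 1001011111001001


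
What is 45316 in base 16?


Divide by 16 repeatedly:
45316 ÷ 16 = 2832 remainder 4 (4)
2832 ÷ 16 = 177 remainder 0 (0)
177 ÷ 16 = 11 remainder 1 (1)
11 ÷ 16 = 0 remainder 11 (B)
Reading remainders bottom-up:
= 0xB104


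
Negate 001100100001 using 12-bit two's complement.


Original: 001100100001
Step 1 - Invert all bits: 110011011110
Step 2 - Add 1: 110011011110 + 1
= 110011011111 (represents -801)


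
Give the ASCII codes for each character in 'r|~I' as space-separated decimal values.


String: 'r|~I'  (4 characters)
Per-character ASCII lookup:
  'r': lowercase starts at 97: 'r' = 97 + 17 = 114
  '|': special character: '|' = 124
  '~': special character: '~' = 126
  'I': uppercase starts at 65: 'I' = 65 + 8 = 73
= 114 124 126 73


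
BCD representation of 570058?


Each digit → 4-bit binary:
  5 → 0101
  7 → 0111
  0 → 0000
  0 → 0000
  5 → 0101
  8 → 1000
= 0101 0111 0000 0000 0101 1000


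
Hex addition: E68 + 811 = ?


Align and add column by column (LSB to MSB, each column mod 16 with carry):
  0E68
+ 0811
  ----
  col 0: 8(8) + 1(1) + 0 (carry in) = 9 → 9(9), carry out 0
  col 1: 6(6) + 1(1) + 0 (carry in) = 7 → 7(7), carry out 0
  col 2: E(14) + 8(8) + 0 (carry in) = 22 → 6(6), carry out 1
  col 3: 0(0) + 0(0) + 1 (carry in) = 1 → 1(1), carry out 0
Reading digits MSB→LSB: 1679
Strip leading zeros: 1679
= 0x1679


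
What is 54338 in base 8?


Divide by 8 repeatedly:
54338 ÷ 8 = 6792 remainder 2
6792 ÷ 8 = 849 remainder 0
849 ÷ 8 = 106 remainder 1
106 ÷ 8 = 13 remainder 2
13 ÷ 8 = 1 remainder 5
1 ÷ 8 = 0 remainder 1
Reading remainders bottom-up:
= 0o152102


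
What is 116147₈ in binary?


Each octal digit → 3 binary bits:
  1 = 001
  1 = 001
  6 = 110
  1 = 001
  4 = 100
  7 = 111
Concatenate: 001 001 110 001 100 111
= 001001110001100111


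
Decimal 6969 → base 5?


Divide by 5 repeatedly:
6969 ÷ 5 = 1393 remainder 4
1393 ÷ 5 = 278 remainder 3
278 ÷ 5 = 55 remainder 3
55 ÷ 5 = 11 remainder 0
11 ÷ 5 = 2 remainder 1
2 ÷ 5 = 0 remainder 2
Reading remainders bottom-up:
= 210334


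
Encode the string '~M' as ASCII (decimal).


String: '~M'  (2 characters)
Per-character ASCII lookup:
  '~': special character: '~' = 126
  'M': uppercase starts at 65: 'M' = 65 + 12 = 77
= 126 77


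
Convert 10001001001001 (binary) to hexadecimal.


Group into 4-bit nibbles: 0010001001001001
  0010 = 2
  0010 = 2
  0100 = 4
  1001 = 9
= 0x2249


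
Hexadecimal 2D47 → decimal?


Positional values:
Position 0: 7 × 16^0 = 7 × 1 = 7
Position 1: 4 × 16^1 = 4 × 16 = 64
Position 2: D × 16^2 = 13 × 256 = 3328
Position 3: 2 × 16^3 = 2 × 4096 = 8192
Sum = 7 + 64 + 3328 + 8192
= 11591


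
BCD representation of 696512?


Each digit → 4-bit binary:
  6 → 0110
  9 → 1001
  6 → 0110
  5 → 0101
  1 → 0001
  2 → 0010
= 0110 1001 0110 0101 0001 0010


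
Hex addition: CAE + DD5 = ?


Align and add column by column (LSB to MSB, each column mod 16 with carry):
  0CAE
+ 0DD5
  ----
  col 0: E(14) + 5(5) + 0 (carry in) = 19 → 3(3), carry out 1
  col 1: A(10) + D(13) + 1 (carry in) = 24 → 8(8), carry out 1
  col 2: C(12) + D(13) + 1 (carry in) = 26 → A(10), carry out 1
  col 3: 0(0) + 0(0) + 1 (carry in) = 1 → 1(1), carry out 0
Reading digits MSB→LSB: 1A83
Strip leading zeros: 1A83
= 0x1A83


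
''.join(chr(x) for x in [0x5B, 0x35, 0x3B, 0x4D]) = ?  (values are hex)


Codes (hex): 0x5B 0x35 0x3B 0x4D
Per-code ASCII lookup:
  0x5B = 91  (special character) → '['
  0x35 = 53  (range 48-57: digits, 53 - 48 = 5) → '5'
  0x3B = 59  (special character) → ';'
  0x4D = 77  (range 65-90: uppercase, 77 - 65 = 12) → 'M'
= '[5;M'


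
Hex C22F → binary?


Each hex digit → 4 binary bits:
  C = 1100
  2 = 0010
  2 = 0010
  F = 1111
Concatenate: 1100 0010 0010 1111
= 1100001000101111


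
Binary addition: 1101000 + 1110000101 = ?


Align and add column by column (LSB to MSB, carry propagating):
  00001101000
+ 01110000101
  -----------
  col 0: 0 + 1 + 0 (carry in) = 1 → bit 1, carry out 0
  col 1: 0 + 0 + 0 (carry in) = 0 → bit 0, carry out 0
  col 2: 0 + 1 + 0 (carry in) = 1 → bit 1, carry out 0
  col 3: 1 + 0 + 0 (carry in) = 1 → bit 1, carry out 0
  col 4: 0 + 0 + 0 (carry in) = 0 → bit 0, carry out 0
  col 5: 1 + 0 + 0 (carry in) = 1 → bit 1, carry out 0
  col 6: 1 + 0 + 0 (carry in) = 1 → bit 1, carry out 0
  col 7: 0 + 1 + 0 (carry in) = 1 → bit 1, carry out 0
  col 8: 0 + 1 + 0 (carry in) = 1 → bit 1, carry out 0
  col 9: 0 + 1 + 0 (carry in) = 1 → bit 1, carry out 0
  col 10: 0 + 0 + 0 (carry in) = 0 → bit 0, carry out 0
Reading bits MSB→LSB: 01111101101
Strip leading zeros: 1111101101
= 1111101101


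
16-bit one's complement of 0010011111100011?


Original: 0010011111100011
Invert all bits:
  bit 0: 0 → 1
  bit 1: 0 → 1
  bit 2: 1 → 0
  bit 3: 0 → 1
  bit 4: 0 → 1
  bit 5: 1 → 0
  bit 6: 1 → 0
  bit 7: 1 → 0
  bit 8: 1 → 0
  bit 9: 1 → 0
  bit 10: 1 → 0
  bit 11: 0 → 1
  bit 12: 0 → 1
  bit 13: 0 → 1
  bit 14: 1 → 0
  bit 15: 1 → 0
= 1101100000011100


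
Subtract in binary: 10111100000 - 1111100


Align and subtract column by column (LSB to MSB, borrowing when needed):
  10111100000
- 00001111100
  -----------
  col 0: (0 - 0 borrow-in) - 0 → 0 - 0 = 0, borrow out 0
  col 1: (0 - 0 borrow-in) - 0 → 0 - 0 = 0, borrow out 0
  col 2: (0 - 0 borrow-in) - 1 → borrow from next column: (0+2) - 1 = 1, borrow out 1
  col 3: (0 - 1 borrow-in) - 1 → borrow from next column: (-1+2) - 1 = 0, borrow out 1
  col 4: (0 - 1 borrow-in) - 1 → borrow from next column: (-1+2) - 1 = 0, borrow out 1
  col 5: (1 - 1 borrow-in) - 1 → borrow from next column: (0+2) - 1 = 1, borrow out 1
  col 6: (1 - 1 borrow-in) - 1 → borrow from next column: (0+2) - 1 = 1, borrow out 1
  col 7: (1 - 1 borrow-in) - 0 → 0 - 0 = 0, borrow out 0
  col 8: (1 - 0 borrow-in) - 0 → 1 - 0 = 1, borrow out 0
  col 9: (0 - 0 borrow-in) - 0 → 0 - 0 = 0, borrow out 0
  col 10: (1 - 0 borrow-in) - 0 → 1 - 0 = 1, borrow out 0
Reading bits MSB→LSB: 10101100100
Strip leading zeros: 10101100100
= 10101100100


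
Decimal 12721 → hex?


Divide by 16 repeatedly:
12721 ÷ 16 = 795 remainder 1 (1)
795 ÷ 16 = 49 remainder 11 (B)
49 ÷ 16 = 3 remainder 1 (1)
3 ÷ 16 = 0 remainder 3 (3)
Reading remainders bottom-up:
= 0x31B1


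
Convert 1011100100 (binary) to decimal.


Positional values:
Bit 2: 1 × 2^2 = 4
Bit 5: 1 × 2^5 = 32
Bit 6: 1 × 2^6 = 64
Bit 7: 1 × 2^7 = 128
Bit 9: 1 × 2^9 = 512
Sum = 4 + 32 + 64 + 128 + 512
= 740


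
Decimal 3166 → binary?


Divide by 2 repeatedly:
3166 ÷ 2 = 1583 remainder 0
1583 ÷ 2 = 791 remainder 1
791 ÷ 2 = 395 remainder 1
395 ÷ 2 = 197 remainder 1
197 ÷ 2 = 98 remainder 1
98 ÷ 2 = 49 remainder 0
49 ÷ 2 = 24 remainder 1
24 ÷ 2 = 12 remainder 0
12 ÷ 2 = 6 remainder 0
6 ÷ 2 = 3 remainder 0
3 ÷ 2 = 1 remainder 1
1 ÷ 2 = 0 remainder 1
Reading remainders bottom-up:
= 110001011110


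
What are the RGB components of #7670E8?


Hex: #7670E8
R = 76₁₆ = 118
G = 70₁₆ = 112
B = E8₁₆ = 232
= RGB(118, 112, 232)


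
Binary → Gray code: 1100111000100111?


Binary: 1100111000100111
Gray code: G = B XOR (B >> 1)
B >> 1 = 0110011100010011
1100111000100111 XOR 0110011100010011:
  1 XOR 0 = 1
  1 XOR 1 = 0
  0 XOR 1 = 1
  0 XOR 0 = 0
  1 XOR 0 = 1
  1 XOR 1 = 0
  1 XOR 1 = 0
  0 XOR 1 = 1
  0 XOR 0 = 0
  0 XOR 0 = 0
  1 XOR 0 = 1
  0 XOR 1 = 1
  0 XOR 0 = 0
  1 XOR 0 = 1
  1 XOR 1 = 0
  1 XOR 1 = 0
= 1010100100110100


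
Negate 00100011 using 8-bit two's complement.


Original: 00100011
Step 1 - Invert all bits: 11011100
Step 2 - Add 1: 11011100 + 1
= 11011101 (represents -35)


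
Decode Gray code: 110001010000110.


Gray code: 110001010000110
MSB stays the same: 1
Each subsequent bit = prev_binary XOR current_gray:
  B[1] = 1 XOR 1 = 0
  B[2] = 0 XOR 0 = 0
  B[3] = 0 XOR 0 = 0
  B[4] = 0 XOR 0 = 0
  B[5] = 0 XOR 1 = 1
  B[6] = 1 XOR 0 = 1
  B[7] = 1 XOR 1 = 0
  B[8] = 0 XOR 0 = 0
  B[9] = 0 XOR 0 = 0
  B[10] = 0 XOR 0 = 0
  B[11] = 0 XOR 0 = 0
  B[12] = 0 XOR 1 = 1
  B[13] = 1 XOR 1 = 0
  B[14] = 0 XOR 0 = 0
= 100001100000100 (17156 decimal)


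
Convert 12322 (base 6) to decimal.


Positional values (base 6):
  2 × 6^0 = 2 × 1 = 2
  2 × 6^1 = 2 × 6 = 12
  3 × 6^2 = 3 × 36 = 108
  2 × 6^3 = 2 × 216 = 432
  1 × 6^4 = 1 × 1296 = 1296
Sum = 2 + 12 + 108 + 432 + 1296
= 1850


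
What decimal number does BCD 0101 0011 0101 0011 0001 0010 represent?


Each 4-bit group → digit:
  0101 → 5
  0011 → 3
  0101 → 5
  0011 → 3
  0001 → 1
  0010 → 2
= 535312


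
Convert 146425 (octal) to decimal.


Positional values:
Position 0: 5 × 8^0 = 5
Position 1: 2 × 8^1 = 16
Position 2: 4 × 8^2 = 256
Position 3: 6 × 8^3 = 3072
Position 4: 4 × 8^4 = 16384
Position 5: 1 × 8^5 = 32768
Sum = 5 + 16 + 256 + 3072 + 16384 + 32768
= 52501


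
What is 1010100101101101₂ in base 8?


Group into 3-bit groups: 001010100101101101
  001 = 1
  010 = 2
  100 = 4
  101 = 5
  101 = 5
  101 = 5
= 0o124555


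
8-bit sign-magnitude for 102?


Sign bit: 0 (positive)
Magnitude: 102 = 1100110
= 01100110


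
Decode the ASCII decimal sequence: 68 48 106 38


Codes (decimal): 68 48 106 38
Per-code ASCII lookup:
  68  (range 65-90: uppercase, 68 - 65 = 3) → 'D'
  48  (range 48-57: digits, 48 - 48 = 0) → '0'
  106  (range 97-122: lowercase, 106 - 97 = 9) → 'j'
  38  (special character) → '&'
= 'D0j&'


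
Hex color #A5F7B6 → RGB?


Hex: #A5F7B6
R = A5₁₆ = 165
G = F7₁₆ = 247
B = B6₁₆ = 182
= RGB(165, 247, 182)


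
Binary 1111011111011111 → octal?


Group into 3-bit groups: 001111011111011111
  001 = 1
  111 = 7
  011 = 3
  111 = 7
  011 = 3
  111 = 7
= 0o173737


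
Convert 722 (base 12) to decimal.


Positional values (base 12):
  2 × 12^0 = 2 × 1 = 2
  2 × 12^1 = 2 × 12 = 24
  7 × 12^2 = 7 × 144 = 1008
Sum = 2 + 24 + 1008
= 1034


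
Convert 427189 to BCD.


Each digit → 4-bit binary:
  4 → 0100
  2 → 0010
  7 → 0111
  1 → 0001
  8 → 1000
  9 → 1001
= 0100 0010 0111 0001 1000 1001


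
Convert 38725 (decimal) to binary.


Divide by 2 repeatedly:
38725 ÷ 2 = 19362 remainder 1
19362 ÷ 2 = 9681 remainder 0
9681 ÷ 2 = 4840 remainder 1
4840 ÷ 2 = 2420 remainder 0
2420 ÷ 2 = 1210 remainder 0
1210 ÷ 2 = 605 remainder 0
605 ÷ 2 = 302 remainder 1
302 ÷ 2 = 151 remainder 0
151 ÷ 2 = 75 remainder 1
75 ÷ 2 = 37 remainder 1
37 ÷ 2 = 18 remainder 1
18 ÷ 2 = 9 remainder 0
9 ÷ 2 = 4 remainder 1
4 ÷ 2 = 2 remainder 0
2 ÷ 2 = 1 remainder 0
1 ÷ 2 = 0 remainder 1
Reading remainders bottom-up:
= 1001011101000101


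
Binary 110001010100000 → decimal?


Positional values:
Bit 5: 1 × 2^5 = 32
Bit 7: 1 × 2^7 = 128
Bit 9: 1 × 2^9 = 512
Bit 13: 1 × 2^13 = 8192
Bit 14: 1 × 2^14 = 16384
Sum = 32 + 128 + 512 + 8192 + 16384
= 25248


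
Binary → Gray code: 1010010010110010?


Binary: 1010010010110010
Gray code: G = B XOR (B >> 1)
B >> 1 = 0101001001011001
1010010010110010 XOR 0101001001011001:
  1 XOR 0 = 1
  0 XOR 1 = 1
  1 XOR 0 = 1
  0 XOR 1 = 1
  0 XOR 0 = 0
  1 XOR 0 = 1
  0 XOR 1 = 1
  0 XOR 0 = 0
  1 XOR 0 = 1
  0 XOR 1 = 1
  1 XOR 0 = 1
  1 XOR 1 = 0
  0 XOR 1 = 1
  0 XOR 0 = 0
  1 XOR 0 = 1
  0 XOR 1 = 1
= 1111011011101011


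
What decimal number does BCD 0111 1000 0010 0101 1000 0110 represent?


Each 4-bit group → digit:
  0111 → 7
  1000 → 8
  0010 → 2
  0101 → 5
  1000 → 8
  0110 → 6
= 782586


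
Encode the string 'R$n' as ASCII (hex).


String: 'R$n'  (3 characters)
Per-character ASCII lookup:
  'R': uppercase starts at 65: 'R' = 65 + 17 = 82 → 0x52
  '$': special character: '$' = 36 → 0x24
  'n': lowercase starts at 97: 'n' = 97 + 13 = 110 → 0x6E
= 0x52 0x24 0x6E


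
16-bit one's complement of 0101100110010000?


Original: 0101100110010000
Invert all bits:
  bit 0: 0 → 1
  bit 1: 1 → 0
  bit 2: 0 → 1
  bit 3: 1 → 0
  bit 4: 1 → 0
  bit 5: 0 → 1
  bit 6: 0 → 1
  bit 7: 1 → 0
  bit 8: 1 → 0
  bit 9: 0 → 1
  bit 10: 0 → 1
  bit 11: 1 → 0
  bit 12: 0 → 1
  bit 13: 0 → 1
  bit 14: 0 → 1
  bit 15: 0 → 1
= 1010011001101111


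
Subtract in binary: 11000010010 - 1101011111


Align and subtract column by column (LSB to MSB, borrowing when needed):
  11000010010
- 01101011111
  -----------
  col 0: (0 - 0 borrow-in) - 1 → borrow from next column: (0+2) - 1 = 1, borrow out 1
  col 1: (1 - 1 borrow-in) - 1 → borrow from next column: (0+2) - 1 = 1, borrow out 1
  col 2: (0 - 1 borrow-in) - 1 → borrow from next column: (-1+2) - 1 = 0, borrow out 1
  col 3: (0 - 1 borrow-in) - 1 → borrow from next column: (-1+2) - 1 = 0, borrow out 1
  col 4: (1 - 1 borrow-in) - 1 → borrow from next column: (0+2) - 1 = 1, borrow out 1
  col 5: (0 - 1 borrow-in) - 0 → borrow from next column: (-1+2) - 0 = 1, borrow out 1
  col 6: (0 - 1 borrow-in) - 1 → borrow from next column: (-1+2) - 1 = 0, borrow out 1
  col 7: (0 - 1 borrow-in) - 0 → borrow from next column: (-1+2) - 0 = 1, borrow out 1
  col 8: (0 - 1 borrow-in) - 1 → borrow from next column: (-1+2) - 1 = 0, borrow out 1
  col 9: (1 - 1 borrow-in) - 1 → borrow from next column: (0+2) - 1 = 1, borrow out 1
  col 10: (1 - 1 borrow-in) - 0 → 0 - 0 = 0, borrow out 0
Reading bits MSB→LSB: 01010110011
Strip leading zeros: 1010110011
= 1010110011


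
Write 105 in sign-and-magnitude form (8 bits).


Sign bit: 0 (positive)
Magnitude: 105 = 1101001
= 01101001


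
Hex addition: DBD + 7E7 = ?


Align and add column by column (LSB to MSB, each column mod 16 with carry):
  0DBD
+ 07E7
  ----
  col 0: D(13) + 7(7) + 0 (carry in) = 20 → 4(4), carry out 1
  col 1: B(11) + E(14) + 1 (carry in) = 26 → A(10), carry out 1
  col 2: D(13) + 7(7) + 1 (carry in) = 21 → 5(5), carry out 1
  col 3: 0(0) + 0(0) + 1 (carry in) = 1 → 1(1), carry out 0
Reading digits MSB→LSB: 15A4
Strip leading zeros: 15A4
= 0x15A4


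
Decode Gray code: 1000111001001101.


Gray code: 1000111001001101
MSB stays the same: 1
Each subsequent bit = prev_binary XOR current_gray:
  B[1] = 1 XOR 0 = 1
  B[2] = 1 XOR 0 = 1
  B[3] = 1 XOR 0 = 1
  B[4] = 1 XOR 1 = 0
  B[5] = 0 XOR 1 = 1
  B[6] = 1 XOR 1 = 0
  B[7] = 0 XOR 0 = 0
  B[8] = 0 XOR 0 = 0
  B[9] = 0 XOR 1 = 1
  B[10] = 1 XOR 0 = 1
  B[11] = 1 XOR 0 = 1
  B[12] = 1 XOR 1 = 0
  B[13] = 0 XOR 1 = 1
  B[14] = 1 XOR 0 = 1
  B[15] = 1 XOR 1 = 0
= 1111010001110110 (62582 decimal)


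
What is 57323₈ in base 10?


Positional values:
Position 0: 3 × 8^0 = 3
Position 1: 2 × 8^1 = 16
Position 2: 3 × 8^2 = 192
Position 3: 7 × 8^3 = 3584
Position 4: 5 × 8^4 = 20480
Sum = 3 + 16 + 192 + 3584 + 20480
= 24275


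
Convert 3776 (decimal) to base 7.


Divide by 7 repeatedly:
3776 ÷ 7 = 539 remainder 3
539 ÷ 7 = 77 remainder 0
77 ÷ 7 = 11 remainder 0
11 ÷ 7 = 1 remainder 4
1 ÷ 7 = 0 remainder 1
Reading remainders bottom-up:
= 14003


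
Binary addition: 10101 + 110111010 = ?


Align and add column by column (LSB to MSB, carry propagating):
  0000010101
+ 0110111010
  ----------
  col 0: 1 + 0 + 0 (carry in) = 1 → bit 1, carry out 0
  col 1: 0 + 1 + 0 (carry in) = 1 → bit 1, carry out 0
  col 2: 1 + 0 + 0 (carry in) = 1 → bit 1, carry out 0
  col 3: 0 + 1 + 0 (carry in) = 1 → bit 1, carry out 0
  col 4: 1 + 1 + 0 (carry in) = 2 → bit 0, carry out 1
  col 5: 0 + 1 + 1 (carry in) = 2 → bit 0, carry out 1
  col 6: 0 + 0 + 1 (carry in) = 1 → bit 1, carry out 0
  col 7: 0 + 1 + 0 (carry in) = 1 → bit 1, carry out 0
  col 8: 0 + 1 + 0 (carry in) = 1 → bit 1, carry out 0
  col 9: 0 + 0 + 0 (carry in) = 0 → bit 0, carry out 0
Reading bits MSB→LSB: 0111001111
Strip leading zeros: 111001111
= 111001111


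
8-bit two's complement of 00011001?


Original: 00011001
Step 1 - Invert all bits: 11100110
Step 2 - Add 1: 11100110 + 1
= 11100111 (represents -25)


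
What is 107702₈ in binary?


Each octal digit → 3 binary bits:
  1 = 001
  0 = 000
  7 = 111
  7 = 111
  0 = 000
  2 = 010
Concatenate: 001 000 111 111 000 010
= 001000111111000010


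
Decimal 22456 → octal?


Divide by 8 repeatedly:
22456 ÷ 8 = 2807 remainder 0
2807 ÷ 8 = 350 remainder 7
350 ÷ 8 = 43 remainder 6
43 ÷ 8 = 5 remainder 3
5 ÷ 8 = 0 remainder 5
Reading remainders bottom-up:
= 0o53670


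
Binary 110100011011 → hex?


Group into 4-bit nibbles: 110100011011
  1101 = D
  0001 = 1
  1011 = B
= 0xD1B


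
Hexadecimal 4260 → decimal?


Positional values:
Position 0: 0 × 16^0 = 0 × 1 = 0
Position 1: 6 × 16^1 = 6 × 16 = 96
Position 2: 2 × 16^2 = 2 × 256 = 512
Position 3: 4 × 16^3 = 4 × 4096 = 16384
Sum = 0 + 96 + 512 + 16384
= 16992


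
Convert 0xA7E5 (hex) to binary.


Each hex digit → 4 binary bits:
  A = 1010
  7 = 0111
  E = 1110
  5 = 0101
Concatenate: 1010 0111 1110 0101
= 1010011111100101


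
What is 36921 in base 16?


Divide by 16 repeatedly:
36921 ÷ 16 = 2307 remainder 9 (9)
2307 ÷ 16 = 144 remainder 3 (3)
144 ÷ 16 = 9 remainder 0 (0)
9 ÷ 16 = 0 remainder 9 (9)
Reading remainders bottom-up:
= 0x9039


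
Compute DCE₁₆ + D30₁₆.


Align and add column by column (LSB to MSB, each column mod 16 with carry):
  0DCE
+ 0D30
  ----
  col 0: E(14) + 0(0) + 0 (carry in) = 14 → E(14), carry out 0
  col 1: C(12) + 3(3) + 0 (carry in) = 15 → F(15), carry out 0
  col 2: D(13) + D(13) + 0 (carry in) = 26 → A(10), carry out 1
  col 3: 0(0) + 0(0) + 1 (carry in) = 1 → 1(1), carry out 0
Reading digits MSB→LSB: 1AFE
Strip leading zeros: 1AFE
= 0x1AFE


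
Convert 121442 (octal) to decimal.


Positional values:
Position 0: 2 × 8^0 = 2
Position 1: 4 × 8^1 = 32
Position 2: 4 × 8^2 = 256
Position 3: 1 × 8^3 = 512
Position 4: 2 × 8^4 = 8192
Position 5: 1 × 8^5 = 32768
Sum = 2 + 32 + 256 + 512 + 8192 + 32768
= 41762


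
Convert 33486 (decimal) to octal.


Divide by 8 repeatedly:
33486 ÷ 8 = 4185 remainder 6
4185 ÷ 8 = 523 remainder 1
523 ÷ 8 = 65 remainder 3
65 ÷ 8 = 8 remainder 1
8 ÷ 8 = 1 remainder 0
1 ÷ 8 = 0 remainder 1
Reading remainders bottom-up:
= 0o101316


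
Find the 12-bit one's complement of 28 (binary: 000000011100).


Original: 000000011100
Invert all bits:
  bit 0: 0 → 1
  bit 1: 0 → 1
  bit 2: 0 → 1
  bit 3: 0 → 1
  bit 4: 0 → 1
  bit 5: 0 → 1
  bit 6: 0 → 1
  bit 7: 1 → 0
  bit 8: 1 → 0
  bit 9: 1 → 0
  bit 10: 0 → 1
  bit 11: 0 → 1
= 111111100011


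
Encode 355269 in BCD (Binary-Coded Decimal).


Each digit → 4-bit binary:
  3 → 0011
  5 → 0101
  5 → 0101
  2 → 0010
  6 → 0110
  9 → 1001
= 0011 0101 0101 0010 0110 1001


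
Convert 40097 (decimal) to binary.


Divide by 2 repeatedly:
40097 ÷ 2 = 20048 remainder 1
20048 ÷ 2 = 10024 remainder 0
10024 ÷ 2 = 5012 remainder 0
5012 ÷ 2 = 2506 remainder 0
2506 ÷ 2 = 1253 remainder 0
1253 ÷ 2 = 626 remainder 1
626 ÷ 2 = 313 remainder 0
313 ÷ 2 = 156 remainder 1
156 ÷ 2 = 78 remainder 0
78 ÷ 2 = 39 remainder 0
39 ÷ 2 = 19 remainder 1
19 ÷ 2 = 9 remainder 1
9 ÷ 2 = 4 remainder 1
4 ÷ 2 = 2 remainder 0
2 ÷ 2 = 1 remainder 0
1 ÷ 2 = 0 remainder 1
Reading remainders bottom-up:
= 1001110010100001


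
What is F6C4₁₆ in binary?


Each hex digit → 4 binary bits:
  F = 1111
  6 = 0110
  C = 1100
  4 = 0100
Concatenate: 1111 0110 1100 0100
= 1111011011000100


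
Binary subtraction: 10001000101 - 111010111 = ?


Align and subtract column by column (LSB to MSB, borrowing when needed):
  10001000101
- 00111010111
  -----------
  col 0: (1 - 0 borrow-in) - 1 → 1 - 1 = 0, borrow out 0
  col 1: (0 - 0 borrow-in) - 1 → borrow from next column: (0+2) - 1 = 1, borrow out 1
  col 2: (1 - 1 borrow-in) - 1 → borrow from next column: (0+2) - 1 = 1, borrow out 1
  col 3: (0 - 1 borrow-in) - 0 → borrow from next column: (-1+2) - 0 = 1, borrow out 1
  col 4: (0 - 1 borrow-in) - 1 → borrow from next column: (-1+2) - 1 = 0, borrow out 1
  col 5: (0 - 1 borrow-in) - 0 → borrow from next column: (-1+2) - 0 = 1, borrow out 1
  col 6: (1 - 1 borrow-in) - 1 → borrow from next column: (0+2) - 1 = 1, borrow out 1
  col 7: (0 - 1 borrow-in) - 1 → borrow from next column: (-1+2) - 1 = 0, borrow out 1
  col 8: (0 - 1 borrow-in) - 1 → borrow from next column: (-1+2) - 1 = 0, borrow out 1
  col 9: (0 - 1 borrow-in) - 0 → borrow from next column: (-1+2) - 0 = 1, borrow out 1
  col 10: (1 - 1 borrow-in) - 0 → 0 - 0 = 0, borrow out 0
Reading bits MSB→LSB: 01001101110
Strip leading zeros: 1001101110
= 1001101110


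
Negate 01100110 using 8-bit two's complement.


Original: 01100110
Step 1 - Invert all bits: 10011001
Step 2 - Add 1: 10011001 + 1
= 10011010 (represents -102)


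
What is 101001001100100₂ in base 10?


Positional values:
Bit 2: 1 × 2^2 = 4
Bit 5: 1 × 2^5 = 32
Bit 6: 1 × 2^6 = 64
Bit 9: 1 × 2^9 = 512
Bit 12: 1 × 2^12 = 4096
Bit 14: 1 × 2^14 = 16384
Sum = 4 + 32 + 64 + 512 + 4096 + 16384
= 21092


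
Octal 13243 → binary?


Each octal digit → 3 binary bits:
  1 = 001
  3 = 011
  2 = 010
  4 = 100
  3 = 011
Concatenate: 001 011 010 100 011
= 001011010100011


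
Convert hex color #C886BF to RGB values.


Hex: #C886BF
R = C8₁₆ = 200
G = 86₁₆ = 134
B = BF₁₆ = 191
= RGB(200, 134, 191)


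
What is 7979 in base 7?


Divide by 7 repeatedly:
7979 ÷ 7 = 1139 remainder 6
1139 ÷ 7 = 162 remainder 5
162 ÷ 7 = 23 remainder 1
23 ÷ 7 = 3 remainder 2
3 ÷ 7 = 0 remainder 3
Reading remainders bottom-up:
= 32156


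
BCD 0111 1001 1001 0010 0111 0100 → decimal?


Each 4-bit group → digit:
  0111 → 7
  1001 → 9
  1001 → 9
  0010 → 2
  0111 → 7
  0100 → 4
= 799274


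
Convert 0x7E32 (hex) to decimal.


Positional values:
Position 0: 2 × 16^0 = 2 × 1 = 2
Position 1: 3 × 16^1 = 3 × 16 = 48
Position 2: E × 16^2 = 14 × 256 = 3584
Position 3: 7 × 16^3 = 7 × 4096 = 28672
Sum = 2 + 48 + 3584 + 28672
= 32306


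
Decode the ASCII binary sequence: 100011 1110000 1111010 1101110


Codes (binary): 100011 1110000 1111010 1101110
Per-code ASCII lookup:
  100011 = 35  (special character) → '#'
  1110000 = 112  (range 97-122: lowercase, 112 - 97 = 15) → 'p'
  1111010 = 122  (range 97-122: lowercase, 122 - 97 = 25) → 'z'
  1101110 = 110  (range 97-122: lowercase, 110 - 97 = 13) → 'n'
= '#pzn'


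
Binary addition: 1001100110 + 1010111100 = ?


Align and add column by column (LSB to MSB, carry propagating):
  01001100110
+ 01010111100
  -----------
  col 0: 0 + 0 + 0 (carry in) = 0 → bit 0, carry out 0
  col 1: 1 + 0 + 0 (carry in) = 1 → bit 1, carry out 0
  col 2: 1 + 1 + 0 (carry in) = 2 → bit 0, carry out 1
  col 3: 0 + 1 + 1 (carry in) = 2 → bit 0, carry out 1
  col 4: 0 + 1 + 1 (carry in) = 2 → bit 0, carry out 1
  col 5: 1 + 1 + 1 (carry in) = 3 → bit 1, carry out 1
  col 6: 1 + 0 + 1 (carry in) = 2 → bit 0, carry out 1
  col 7: 0 + 1 + 1 (carry in) = 2 → bit 0, carry out 1
  col 8: 0 + 0 + 1 (carry in) = 1 → bit 1, carry out 0
  col 9: 1 + 1 + 0 (carry in) = 2 → bit 0, carry out 1
  col 10: 0 + 0 + 1 (carry in) = 1 → bit 1, carry out 0
Reading bits MSB→LSB: 10100100010
Strip leading zeros: 10100100010
= 10100100010


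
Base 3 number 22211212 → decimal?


Positional values (base 3):
  2 × 3^0 = 2 × 1 = 2
  1 × 3^1 = 1 × 3 = 3
  2 × 3^2 = 2 × 9 = 18
  1 × 3^3 = 1 × 27 = 27
  1 × 3^4 = 1 × 81 = 81
  2 × 3^5 = 2 × 243 = 486
  2 × 3^6 = 2 × 729 = 1458
  2 × 3^7 = 2 × 2187 = 4374
Sum = 2 + 3 + 18 + 27 + 81 + 486 + 1458 + 4374
= 6449


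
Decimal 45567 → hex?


Divide by 16 repeatedly:
45567 ÷ 16 = 2847 remainder 15 (F)
2847 ÷ 16 = 177 remainder 15 (F)
177 ÷ 16 = 11 remainder 1 (1)
11 ÷ 16 = 0 remainder 11 (B)
Reading remainders bottom-up:
= 0xB1FF


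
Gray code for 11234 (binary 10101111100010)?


Binary: 10101111100010
Gray code: G = B XOR (B >> 1)
B >> 1 = 01010111110001
10101111100010 XOR 01010111110001:
  1 XOR 0 = 1
  0 XOR 1 = 1
  1 XOR 0 = 1
  0 XOR 1 = 1
  1 XOR 0 = 1
  1 XOR 1 = 0
  1 XOR 1 = 0
  1 XOR 1 = 0
  1 XOR 1 = 0
  0 XOR 1 = 1
  0 XOR 0 = 0
  0 XOR 0 = 0
  1 XOR 0 = 1
  0 XOR 1 = 1
= 11111000010011


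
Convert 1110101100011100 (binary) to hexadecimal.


Group into 4-bit nibbles: 1110101100011100
  1110 = E
  1011 = B
  0001 = 1
  1100 = C
= 0xEB1C


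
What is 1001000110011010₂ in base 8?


Group into 3-bit groups: 001001000110011010
  001 = 1
  001 = 1
  000 = 0
  110 = 6
  011 = 3
  010 = 2
= 0o110632


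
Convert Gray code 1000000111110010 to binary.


Gray code: 1000000111110010
MSB stays the same: 1
Each subsequent bit = prev_binary XOR current_gray:
  B[1] = 1 XOR 0 = 1
  B[2] = 1 XOR 0 = 1
  B[3] = 1 XOR 0 = 1
  B[4] = 1 XOR 0 = 1
  B[5] = 1 XOR 0 = 1
  B[6] = 1 XOR 0 = 1
  B[7] = 1 XOR 1 = 0
  B[8] = 0 XOR 1 = 1
  B[9] = 1 XOR 1 = 0
  B[10] = 0 XOR 1 = 1
  B[11] = 1 XOR 1 = 0
  B[12] = 0 XOR 0 = 0
  B[13] = 0 XOR 0 = 0
  B[14] = 0 XOR 1 = 1
  B[15] = 1 XOR 0 = 1
= 1111111010100011 (65187 decimal)


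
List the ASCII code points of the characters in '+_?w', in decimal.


String: '+_?w'  (4 characters)
Per-character ASCII lookup:
  '+': special character: '+' = 43
  '_': special character: '_' = 95
  '?': special character: '?' = 63
  'w': lowercase starts at 97: 'w' = 97 + 22 = 119
= 43 95 63 119


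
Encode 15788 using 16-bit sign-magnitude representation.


Sign bit: 0 (positive)
Magnitude: 15788 = 011110110101100
= 0011110110101100


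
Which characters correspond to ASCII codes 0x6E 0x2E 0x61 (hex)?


Codes (hex): 0x6E 0x2E 0x61
Per-code ASCII lookup:
  0x6E = 110  (range 97-122: lowercase, 110 - 97 = 13) → 'n'
  0x2E = 46  (special character) → '.'
  0x61 = 97  (range 97-122: lowercase, 97 - 97 = 0) → 'a'
= 'n.a'


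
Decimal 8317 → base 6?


Divide by 6 repeatedly:
8317 ÷ 6 = 1386 remainder 1
1386 ÷ 6 = 231 remainder 0
231 ÷ 6 = 38 remainder 3
38 ÷ 6 = 6 remainder 2
6 ÷ 6 = 1 remainder 0
1 ÷ 6 = 0 remainder 1
Reading remainders bottom-up:
= 102301


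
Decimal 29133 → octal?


Divide by 8 repeatedly:
29133 ÷ 8 = 3641 remainder 5
3641 ÷ 8 = 455 remainder 1
455 ÷ 8 = 56 remainder 7
56 ÷ 8 = 7 remainder 0
7 ÷ 8 = 0 remainder 7
Reading remainders bottom-up:
= 0o70715


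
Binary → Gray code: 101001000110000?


Binary: 101001000110000
Gray code: G = B XOR (B >> 1)
B >> 1 = 010100100011000
101001000110000 XOR 010100100011000:
  1 XOR 0 = 1
  0 XOR 1 = 1
  1 XOR 0 = 1
  0 XOR 1 = 1
  0 XOR 0 = 0
  1 XOR 0 = 1
  0 XOR 1 = 1
  0 XOR 0 = 0
  0 XOR 0 = 0
  1 XOR 0 = 1
  1 XOR 1 = 0
  0 XOR 1 = 1
  0 XOR 0 = 0
  0 XOR 0 = 0
  0 XOR 0 = 0
= 111101100101000


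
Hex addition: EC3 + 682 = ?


Align and add column by column (LSB to MSB, each column mod 16 with carry):
  0EC3
+ 0682
  ----
  col 0: 3(3) + 2(2) + 0 (carry in) = 5 → 5(5), carry out 0
  col 1: C(12) + 8(8) + 0 (carry in) = 20 → 4(4), carry out 1
  col 2: E(14) + 6(6) + 1 (carry in) = 21 → 5(5), carry out 1
  col 3: 0(0) + 0(0) + 1 (carry in) = 1 → 1(1), carry out 0
Reading digits MSB→LSB: 1545
Strip leading zeros: 1545
= 0x1545


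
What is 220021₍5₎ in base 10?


Positional values (base 5):
  1 × 5^0 = 1 × 1 = 1
  2 × 5^1 = 2 × 5 = 10
  0 × 5^2 = 0 × 25 = 0
  0 × 5^3 = 0 × 125 = 0
  2 × 5^4 = 2 × 625 = 1250
  2 × 5^5 = 2 × 3125 = 6250
Sum = 1 + 10 + 0 + 0 + 1250 + 6250
= 7511


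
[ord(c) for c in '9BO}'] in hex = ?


String: '9BO}'  (4 characters)
Per-character ASCII lookup:
  '9': digits start at 48: '9' = 48 + 9 = 57 → 0x39
  'B': uppercase starts at 65: 'B' = 65 + 1 = 66 → 0x42
  'O': uppercase starts at 65: 'O' = 65 + 14 = 79 → 0x4F
  '}': special character: '}' = 125 → 0x7D
= 0x39 0x42 0x4F 0x7D


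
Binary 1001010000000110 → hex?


Group into 4-bit nibbles: 1001010000000110
  1001 = 9
  0100 = 4
  0000 = 0
  0110 = 6
= 0x9406


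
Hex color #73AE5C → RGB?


Hex: #73AE5C
R = 73₁₆ = 115
G = AE₁₆ = 174
B = 5C₁₆ = 92
= RGB(115, 174, 92)


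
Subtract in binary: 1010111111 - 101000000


Align and subtract column by column (LSB to MSB, borrowing when needed):
  1010111111
- 0101000000
  ----------
  col 0: (1 - 0 borrow-in) - 0 → 1 - 0 = 1, borrow out 0
  col 1: (1 - 0 borrow-in) - 0 → 1 - 0 = 1, borrow out 0
  col 2: (1 - 0 borrow-in) - 0 → 1 - 0 = 1, borrow out 0
  col 3: (1 - 0 borrow-in) - 0 → 1 - 0 = 1, borrow out 0
  col 4: (1 - 0 borrow-in) - 0 → 1 - 0 = 1, borrow out 0
  col 5: (1 - 0 borrow-in) - 0 → 1 - 0 = 1, borrow out 0
  col 6: (0 - 0 borrow-in) - 1 → borrow from next column: (0+2) - 1 = 1, borrow out 1
  col 7: (1 - 1 borrow-in) - 0 → 0 - 0 = 0, borrow out 0
  col 8: (0 - 0 borrow-in) - 1 → borrow from next column: (0+2) - 1 = 1, borrow out 1
  col 9: (1 - 1 borrow-in) - 0 → 0 - 0 = 0, borrow out 0
Reading bits MSB→LSB: 0101111111
Strip leading zeros: 101111111
= 101111111


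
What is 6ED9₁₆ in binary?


Each hex digit → 4 binary bits:
  6 = 0110
  E = 1110
  D = 1101
  9 = 1001
Concatenate: 0110 1110 1101 1001
= 0110111011011001


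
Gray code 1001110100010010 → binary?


Gray code: 1001110100010010
MSB stays the same: 1
Each subsequent bit = prev_binary XOR current_gray:
  B[1] = 1 XOR 0 = 1
  B[2] = 1 XOR 0 = 1
  B[3] = 1 XOR 1 = 0
  B[4] = 0 XOR 1 = 1
  B[5] = 1 XOR 1 = 0
  B[6] = 0 XOR 0 = 0
  B[7] = 0 XOR 1 = 1
  B[8] = 1 XOR 0 = 1
  B[9] = 1 XOR 0 = 1
  B[10] = 1 XOR 0 = 1
  B[11] = 1 XOR 1 = 0
  B[12] = 0 XOR 0 = 0
  B[13] = 0 XOR 0 = 0
  B[14] = 0 XOR 1 = 1
  B[15] = 1 XOR 0 = 1
= 1110100111100011 (59875 decimal)


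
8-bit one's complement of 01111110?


Original: 01111110
Invert all bits:
  bit 0: 0 → 1
  bit 1: 1 → 0
  bit 2: 1 → 0
  bit 3: 1 → 0
  bit 4: 1 → 0
  bit 5: 1 → 0
  bit 6: 1 → 0
  bit 7: 0 → 1
= 10000001


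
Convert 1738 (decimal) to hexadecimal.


Divide by 16 repeatedly:
1738 ÷ 16 = 108 remainder 10 (A)
108 ÷ 16 = 6 remainder 12 (C)
6 ÷ 16 = 0 remainder 6 (6)
Reading remainders bottom-up:
= 0x6CA


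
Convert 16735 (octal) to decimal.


Positional values:
Position 0: 5 × 8^0 = 5
Position 1: 3 × 8^1 = 24
Position 2: 7 × 8^2 = 448
Position 3: 6 × 8^3 = 3072
Position 4: 1 × 8^4 = 4096
Sum = 5 + 24 + 448 + 3072 + 4096
= 7645


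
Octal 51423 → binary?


Each octal digit → 3 binary bits:
  5 = 101
  1 = 001
  4 = 100
  2 = 010
  3 = 011
Concatenate: 101 001 100 010 011
= 101001100010011


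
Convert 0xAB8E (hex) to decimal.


Positional values:
Position 0: E × 16^0 = 14 × 1 = 14
Position 1: 8 × 16^1 = 8 × 16 = 128
Position 2: B × 16^2 = 11 × 256 = 2816
Position 3: A × 16^3 = 10 × 4096 = 40960
Sum = 14 + 128 + 2816 + 40960
= 43918


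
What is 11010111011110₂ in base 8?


Group into 3-bit groups: 011010111011110
  011 = 3
  010 = 2
  111 = 7
  011 = 3
  110 = 6
= 0o32736


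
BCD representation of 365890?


Each digit → 4-bit binary:
  3 → 0011
  6 → 0110
  5 → 0101
  8 → 1000
  9 → 1001
  0 → 0000
= 0011 0110 0101 1000 1001 0000


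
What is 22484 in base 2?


Divide by 2 repeatedly:
22484 ÷ 2 = 11242 remainder 0
11242 ÷ 2 = 5621 remainder 0
5621 ÷ 2 = 2810 remainder 1
2810 ÷ 2 = 1405 remainder 0
1405 ÷ 2 = 702 remainder 1
702 ÷ 2 = 351 remainder 0
351 ÷ 2 = 175 remainder 1
175 ÷ 2 = 87 remainder 1
87 ÷ 2 = 43 remainder 1
43 ÷ 2 = 21 remainder 1
21 ÷ 2 = 10 remainder 1
10 ÷ 2 = 5 remainder 0
5 ÷ 2 = 2 remainder 1
2 ÷ 2 = 1 remainder 0
1 ÷ 2 = 0 remainder 1
Reading remainders bottom-up:
= 101011111010100


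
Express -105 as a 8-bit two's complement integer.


Original: 01101001
Step 1 - Invert all bits: 10010110
Step 2 - Add 1: 10010110 + 1
= 10010111 (represents -105)


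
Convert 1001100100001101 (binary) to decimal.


Positional values:
Bit 0: 1 × 2^0 = 1
Bit 2: 1 × 2^2 = 4
Bit 3: 1 × 2^3 = 8
Bit 8: 1 × 2^8 = 256
Bit 11: 1 × 2^11 = 2048
Bit 12: 1 × 2^12 = 4096
Bit 15: 1 × 2^15 = 32768
Sum = 1 + 4 + 8 + 256 + 2048 + 4096 + 32768
= 39181


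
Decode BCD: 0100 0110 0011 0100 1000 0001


Each 4-bit group → digit:
  0100 → 4
  0110 → 6
  0011 → 3
  0100 → 4
  1000 → 8
  0001 → 1
= 463481


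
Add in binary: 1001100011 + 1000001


Align and add column by column (LSB to MSB, carry propagating):
  01001100011
+ 00001000001
  -----------
  col 0: 1 + 1 + 0 (carry in) = 2 → bit 0, carry out 1
  col 1: 1 + 0 + 1 (carry in) = 2 → bit 0, carry out 1
  col 2: 0 + 0 + 1 (carry in) = 1 → bit 1, carry out 0
  col 3: 0 + 0 + 0 (carry in) = 0 → bit 0, carry out 0
  col 4: 0 + 0 + 0 (carry in) = 0 → bit 0, carry out 0
  col 5: 1 + 0 + 0 (carry in) = 1 → bit 1, carry out 0
  col 6: 1 + 1 + 0 (carry in) = 2 → bit 0, carry out 1
  col 7: 0 + 0 + 1 (carry in) = 1 → bit 1, carry out 0
  col 8: 0 + 0 + 0 (carry in) = 0 → bit 0, carry out 0
  col 9: 1 + 0 + 0 (carry in) = 1 → bit 1, carry out 0
  col 10: 0 + 0 + 0 (carry in) = 0 → bit 0, carry out 0
Reading bits MSB→LSB: 01010100100
Strip leading zeros: 1010100100
= 1010100100


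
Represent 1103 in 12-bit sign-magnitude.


Sign bit: 0 (positive)
Magnitude: 1103 = 10001001111
= 010001001111


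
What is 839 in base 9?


Divide by 9 repeatedly:
839 ÷ 9 = 93 remainder 2
93 ÷ 9 = 10 remainder 3
10 ÷ 9 = 1 remainder 1
1 ÷ 9 = 0 remainder 1
Reading remainders bottom-up:
= 1132


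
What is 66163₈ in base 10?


Positional values:
Position 0: 3 × 8^0 = 3
Position 1: 6 × 8^1 = 48
Position 2: 1 × 8^2 = 64
Position 3: 6 × 8^3 = 3072
Position 4: 6 × 8^4 = 24576
Sum = 3 + 48 + 64 + 3072 + 24576
= 27763


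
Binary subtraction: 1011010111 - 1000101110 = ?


Align and subtract column by column (LSB to MSB, borrowing when needed):
  1011010111
- 1000101110
  ----------
  col 0: (1 - 0 borrow-in) - 0 → 1 - 0 = 1, borrow out 0
  col 1: (1 - 0 borrow-in) - 1 → 1 - 1 = 0, borrow out 0
  col 2: (1 - 0 borrow-in) - 1 → 1 - 1 = 0, borrow out 0
  col 3: (0 - 0 borrow-in) - 1 → borrow from next column: (0+2) - 1 = 1, borrow out 1
  col 4: (1 - 1 borrow-in) - 0 → 0 - 0 = 0, borrow out 0
  col 5: (0 - 0 borrow-in) - 1 → borrow from next column: (0+2) - 1 = 1, borrow out 1
  col 6: (1 - 1 borrow-in) - 0 → 0 - 0 = 0, borrow out 0
  col 7: (1 - 0 borrow-in) - 0 → 1 - 0 = 1, borrow out 0
  col 8: (0 - 0 borrow-in) - 0 → 0 - 0 = 0, borrow out 0
  col 9: (1 - 0 borrow-in) - 1 → 1 - 1 = 0, borrow out 0
Reading bits MSB→LSB: 0010101001
Strip leading zeros: 10101001
= 10101001


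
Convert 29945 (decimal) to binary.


Divide by 2 repeatedly:
29945 ÷ 2 = 14972 remainder 1
14972 ÷ 2 = 7486 remainder 0
7486 ÷ 2 = 3743 remainder 0
3743 ÷ 2 = 1871 remainder 1
1871 ÷ 2 = 935 remainder 1
935 ÷ 2 = 467 remainder 1
467 ÷ 2 = 233 remainder 1
233 ÷ 2 = 116 remainder 1
116 ÷ 2 = 58 remainder 0
58 ÷ 2 = 29 remainder 0
29 ÷ 2 = 14 remainder 1
14 ÷ 2 = 7 remainder 0
7 ÷ 2 = 3 remainder 1
3 ÷ 2 = 1 remainder 1
1 ÷ 2 = 0 remainder 1
Reading remainders bottom-up:
= 111010011111001


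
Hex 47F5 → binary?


Each hex digit → 4 binary bits:
  4 = 0100
  7 = 0111
  F = 1111
  5 = 0101
Concatenate: 0100 0111 1111 0101
= 0100011111110101


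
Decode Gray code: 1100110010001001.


Gray code: 1100110010001001
MSB stays the same: 1
Each subsequent bit = prev_binary XOR current_gray:
  B[1] = 1 XOR 1 = 0
  B[2] = 0 XOR 0 = 0
  B[3] = 0 XOR 0 = 0
  B[4] = 0 XOR 1 = 1
  B[5] = 1 XOR 1 = 0
  B[6] = 0 XOR 0 = 0
  B[7] = 0 XOR 0 = 0
  B[8] = 0 XOR 1 = 1
  B[9] = 1 XOR 0 = 1
  B[10] = 1 XOR 0 = 1
  B[11] = 1 XOR 0 = 1
  B[12] = 1 XOR 1 = 0
  B[13] = 0 XOR 0 = 0
  B[14] = 0 XOR 0 = 0
  B[15] = 0 XOR 1 = 1
= 1000100011110001 (35057 decimal)


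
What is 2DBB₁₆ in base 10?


Positional values:
Position 0: B × 16^0 = 11 × 1 = 11
Position 1: B × 16^1 = 11 × 16 = 176
Position 2: D × 16^2 = 13 × 256 = 3328
Position 3: 2 × 16^3 = 2 × 4096 = 8192
Sum = 11 + 176 + 3328 + 8192
= 11707


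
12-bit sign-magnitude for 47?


Sign bit: 0 (positive)
Magnitude: 47 = 00000101111
= 000000101111


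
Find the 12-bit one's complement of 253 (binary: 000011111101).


Original: 000011111101
Invert all bits:
  bit 0: 0 → 1
  bit 1: 0 → 1
  bit 2: 0 → 1
  bit 3: 0 → 1
  bit 4: 1 → 0
  bit 5: 1 → 0
  bit 6: 1 → 0
  bit 7: 1 → 0
  bit 8: 1 → 0
  bit 9: 1 → 0
  bit 10: 0 → 1
  bit 11: 1 → 0
= 111100000010


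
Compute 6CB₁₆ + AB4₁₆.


Align and add column by column (LSB to MSB, each column mod 16 with carry):
  06CB
+ 0AB4
  ----
  col 0: B(11) + 4(4) + 0 (carry in) = 15 → F(15), carry out 0
  col 1: C(12) + B(11) + 0 (carry in) = 23 → 7(7), carry out 1
  col 2: 6(6) + A(10) + 1 (carry in) = 17 → 1(1), carry out 1
  col 3: 0(0) + 0(0) + 1 (carry in) = 1 → 1(1), carry out 0
Reading digits MSB→LSB: 117F
Strip leading zeros: 117F
= 0x117F


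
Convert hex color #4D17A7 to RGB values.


Hex: #4D17A7
R = 4D₁₆ = 77
G = 17₁₆ = 23
B = A7₁₆ = 167
= RGB(77, 23, 167)


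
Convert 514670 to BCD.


Each digit → 4-bit binary:
  5 → 0101
  1 → 0001
  4 → 0100
  6 → 0110
  7 → 0111
  0 → 0000
= 0101 0001 0100 0110 0111 0000


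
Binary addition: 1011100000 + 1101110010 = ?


Align and add column by column (LSB to MSB, carry propagating):
  01011100000
+ 01101110010
  -----------
  col 0: 0 + 0 + 0 (carry in) = 0 → bit 0, carry out 0
  col 1: 0 + 1 + 0 (carry in) = 1 → bit 1, carry out 0
  col 2: 0 + 0 + 0 (carry in) = 0 → bit 0, carry out 0
  col 3: 0 + 0 + 0 (carry in) = 0 → bit 0, carry out 0
  col 4: 0 + 1 + 0 (carry in) = 1 → bit 1, carry out 0
  col 5: 1 + 1 + 0 (carry in) = 2 → bit 0, carry out 1
  col 6: 1 + 1 + 1 (carry in) = 3 → bit 1, carry out 1
  col 7: 1 + 0 + 1 (carry in) = 2 → bit 0, carry out 1
  col 8: 0 + 1 + 1 (carry in) = 2 → bit 0, carry out 1
  col 9: 1 + 1 + 1 (carry in) = 3 → bit 1, carry out 1
  col 10: 0 + 0 + 1 (carry in) = 1 → bit 1, carry out 0
Reading bits MSB→LSB: 11001010010
Strip leading zeros: 11001010010
= 11001010010


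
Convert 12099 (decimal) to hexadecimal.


Divide by 16 repeatedly:
12099 ÷ 16 = 756 remainder 3 (3)
756 ÷ 16 = 47 remainder 4 (4)
47 ÷ 16 = 2 remainder 15 (F)
2 ÷ 16 = 0 remainder 2 (2)
Reading remainders bottom-up:
= 0x2F43


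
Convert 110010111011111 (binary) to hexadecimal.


Group into 4-bit nibbles: 0110010111011111
  0110 = 6
  0101 = 5
  1101 = D
  1111 = F
= 0x65DF


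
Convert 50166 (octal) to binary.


Each octal digit → 3 binary bits:
  5 = 101
  0 = 000
  1 = 001
  6 = 110
  6 = 110
Concatenate: 101 000 001 110 110
= 101000001110110


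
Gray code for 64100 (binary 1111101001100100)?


Binary: 1111101001100100
Gray code: G = B XOR (B >> 1)
B >> 1 = 0111110100110010
1111101001100100 XOR 0111110100110010:
  1 XOR 0 = 1
  1 XOR 1 = 0
  1 XOR 1 = 0
  1 XOR 1 = 0
  1 XOR 1 = 0
  0 XOR 1 = 1
  1 XOR 0 = 1
  0 XOR 1 = 1
  0 XOR 0 = 0
  1 XOR 0 = 1
  1 XOR 1 = 0
  0 XOR 1 = 1
  0 XOR 0 = 0
  1 XOR 0 = 1
  0 XOR 1 = 1
  0 XOR 0 = 0
= 1000011101010110


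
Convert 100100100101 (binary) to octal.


Group into 3-bit groups: 100100100101
  100 = 4
  100 = 4
  100 = 4
  101 = 5
= 0o4445


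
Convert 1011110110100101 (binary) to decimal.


Positional values:
Bit 0: 1 × 2^0 = 1
Bit 2: 1 × 2^2 = 4
Bit 5: 1 × 2^5 = 32
Bit 7: 1 × 2^7 = 128
Bit 8: 1 × 2^8 = 256
Bit 10: 1 × 2^10 = 1024
Bit 11: 1 × 2^11 = 2048
Bit 12: 1 × 2^12 = 4096
Bit 13: 1 × 2^13 = 8192
Bit 15: 1 × 2^15 = 32768
Sum = 1 + 4 + 32 + 128 + 256 + 1024 + 2048 + 4096 + 8192 + 32768
= 48549
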